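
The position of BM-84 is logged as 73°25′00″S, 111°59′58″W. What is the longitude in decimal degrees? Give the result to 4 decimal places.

111° + 59′/60 + 58″/3600 = 111 + 0.98333 + 0.01611 = 111.9994°

111.9994°W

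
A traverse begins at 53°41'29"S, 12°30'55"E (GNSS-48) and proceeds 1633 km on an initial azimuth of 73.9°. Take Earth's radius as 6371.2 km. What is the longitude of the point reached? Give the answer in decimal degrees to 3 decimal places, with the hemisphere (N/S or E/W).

33.670°E

GNSS-48: φ = -53.69139°, λ = +12.51528°
δ = d/R = 1633/6371.2 = 0.256310 rad
φ₂ = arcsin(sin φ₁ cos δ + cos φ₁ sin δ cos θ)
   = arcsin(-0.80584·0.96733 + 0.59213·0.25351·0.27731) = -47.55161°
λ₂ = λ₁ + atan2(sin θ sin δ cos φ₁, cos δ − sin φ₁ sin φ₂) = 33.66973°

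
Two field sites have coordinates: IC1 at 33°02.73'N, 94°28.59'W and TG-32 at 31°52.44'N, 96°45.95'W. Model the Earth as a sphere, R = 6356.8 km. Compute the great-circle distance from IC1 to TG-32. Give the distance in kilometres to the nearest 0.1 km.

250.6 km

IC1: φ = +33.04550°, λ = -94.47650°
TG-32: φ = +31.87400°, λ = -96.76583°
Δφ = -1.1715°,  Δλ = -2.2893°
a = sin²(Δφ/2) + cos φ₁ cos φ₂ sin²(Δλ/2) = 0.000389
c = 2·arcsin(√a) = 0.039428 rad = 2.2591°
d = R·c = 6356.8 × 0.039428 = 250.6 km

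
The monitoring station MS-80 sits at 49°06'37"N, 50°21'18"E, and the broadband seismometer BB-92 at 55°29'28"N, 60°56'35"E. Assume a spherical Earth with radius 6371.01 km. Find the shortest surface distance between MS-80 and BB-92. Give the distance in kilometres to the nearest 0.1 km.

MS-80: φ = +49.11028°, λ = +50.35500°
BB-92: φ = +55.49111°, λ = +60.94306°
Δφ = 6.3808°,  Δλ = 10.5881°
a = sin²(Δφ/2) + cos φ₁ cos φ₂ sin²(Δλ/2) = 0.006255
c = 2·arcsin(√a) = 0.158337 rad = 9.0721°
d = R·c = 6371.01 × 0.158337 = 1008.8 km

1008.8 km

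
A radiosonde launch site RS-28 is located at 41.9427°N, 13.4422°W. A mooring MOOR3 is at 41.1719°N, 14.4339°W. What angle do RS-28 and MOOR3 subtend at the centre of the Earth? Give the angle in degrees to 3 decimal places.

Δφ = -0.7708°,  Δλ = -0.9917°
a = sin²(Δφ/2) + cos φ₁ cos φ₂ sin²(Δλ/2) = 0.000087
c = 2·arcsin(√a) = 0.018674 rad = 1.0699°

1.070°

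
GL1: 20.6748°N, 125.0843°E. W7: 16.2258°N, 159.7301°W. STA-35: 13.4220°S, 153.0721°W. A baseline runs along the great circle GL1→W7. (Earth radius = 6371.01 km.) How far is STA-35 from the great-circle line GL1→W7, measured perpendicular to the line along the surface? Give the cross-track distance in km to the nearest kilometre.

2899 km

δ₁₃ = central angle GL1→STA-35 = 1.523619 rad  (haversine)
θ₁₃ = bearing GL1→STA-35 = 105.438°,  θ₁₂ = bearing GL1→W7 = 79.338°
dₓₜ = R·arcsin(sin δ₁₃ · sin(θ₁₃ − θ₁₂)) = 6371.01·arcsin(0.99889·sin(26.099°)) = 2898.647 km
|dₓₜ| = 2898.647 km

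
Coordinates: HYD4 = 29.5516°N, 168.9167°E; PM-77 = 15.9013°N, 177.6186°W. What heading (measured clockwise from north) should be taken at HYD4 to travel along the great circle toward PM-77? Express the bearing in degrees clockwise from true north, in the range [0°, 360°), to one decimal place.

Δλ = 13.4647°
y = sin Δλ · cos φ₂ = 0.223936
x = cos φ₁ sin φ₂ − sin φ₁ cos φ₂ cos Δλ = -0.222958
θ = atan2(y, x) = 134.8745° → 134.8745° (mod 360°)

134.9°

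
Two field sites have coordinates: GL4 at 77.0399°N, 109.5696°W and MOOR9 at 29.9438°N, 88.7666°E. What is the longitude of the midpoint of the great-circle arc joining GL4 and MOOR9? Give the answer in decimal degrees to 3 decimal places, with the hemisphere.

94.927°E

Bx = cos φ₂ cos Δλ = -0.822520,  By = cos φ₂ sin Δλ = -0.272599
φₘ = atan2(sin φ₁ + sin φ₂, √((cos φ₁ + Bx)² + By²)) = 65.95771°
λₘ = λ₁ + atan2(By, cos φ₁ + Bx) = 94.92739°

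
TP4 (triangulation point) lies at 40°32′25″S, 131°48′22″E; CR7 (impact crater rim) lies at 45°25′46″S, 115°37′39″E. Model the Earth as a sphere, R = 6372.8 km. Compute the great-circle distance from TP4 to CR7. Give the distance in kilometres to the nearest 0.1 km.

TP4: φ = -40.54028°, λ = +131.80611°
CR7: φ = -45.42944°, λ = +115.62750°
Δφ = -4.8892°,  Δλ = -16.1786°
a = sin²(Δφ/2) + cos φ₁ cos φ₂ sin²(Δλ/2) = 0.012380
c = 2·arcsin(√a) = 0.222990 rad = 12.7764°
d = R·c = 6372.8 × 0.222990 = 1421.1 km

1421.1 km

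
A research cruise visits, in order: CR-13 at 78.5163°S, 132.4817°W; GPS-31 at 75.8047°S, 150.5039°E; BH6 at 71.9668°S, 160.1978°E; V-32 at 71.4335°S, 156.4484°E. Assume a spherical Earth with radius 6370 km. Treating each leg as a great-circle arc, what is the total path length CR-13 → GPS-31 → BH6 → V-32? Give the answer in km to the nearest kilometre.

2448 km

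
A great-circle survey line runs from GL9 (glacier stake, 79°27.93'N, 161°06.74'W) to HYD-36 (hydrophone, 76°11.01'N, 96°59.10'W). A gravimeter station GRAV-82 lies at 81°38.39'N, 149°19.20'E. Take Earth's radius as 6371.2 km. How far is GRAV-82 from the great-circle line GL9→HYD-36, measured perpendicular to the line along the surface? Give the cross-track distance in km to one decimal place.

764.8 km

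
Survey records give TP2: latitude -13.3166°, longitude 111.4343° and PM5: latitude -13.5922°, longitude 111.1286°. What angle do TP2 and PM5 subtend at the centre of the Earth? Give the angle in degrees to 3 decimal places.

0.405°

Δφ = -0.2756°,  Δλ = -0.3057°
a = sin²(Δφ/2) + cos φ₁ cos φ₂ sin²(Δλ/2) = 0.000013
c = 2·arcsin(√a) = 0.007076 rad = 0.4054°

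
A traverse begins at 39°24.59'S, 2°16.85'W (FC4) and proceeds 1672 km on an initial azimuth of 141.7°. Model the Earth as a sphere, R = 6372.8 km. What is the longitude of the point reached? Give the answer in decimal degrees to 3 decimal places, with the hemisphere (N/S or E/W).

FC4: φ = -39.40983°, λ = -2.28083°
δ = d/R = 1672/6372.8 = 0.262365 rad
φ₂ = arcsin(sin φ₁ cos δ + cos φ₁ sin δ cos θ)
   = arcsin(-0.63486·0.96578 + 0.77262·0.25937·-0.78478) = -50.38988°
λ₂ = λ₁ + atan2(sin θ sin δ cos φ₁, cos δ − sin φ₁ sin φ₂) = 12.32287°

12.323°E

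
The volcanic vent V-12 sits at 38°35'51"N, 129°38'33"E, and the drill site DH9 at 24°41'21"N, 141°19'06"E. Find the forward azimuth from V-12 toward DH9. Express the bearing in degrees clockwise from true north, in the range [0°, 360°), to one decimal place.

V-12: φ = +38.59750°, λ = +129.64250°
DH9: φ = +24.68917°, λ = +141.31833°
Δλ = 11.6758°
y = sin Δλ · cos φ₂ = 0.183875
x = cos φ₁ sin φ₂ − sin φ₁ cos φ₂ cos Δλ = -0.228641
θ = atan2(y, x) = 141.1935° → 141.1935° (mod 360°)

141.2°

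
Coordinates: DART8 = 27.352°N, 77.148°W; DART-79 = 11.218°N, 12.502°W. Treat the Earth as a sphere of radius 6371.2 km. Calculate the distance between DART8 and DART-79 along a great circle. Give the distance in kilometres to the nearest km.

6945 km

Δφ = -16.1340°,  Δλ = 64.6460°
a = sin²(Δφ/2) + cos φ₁ cos φ₂ sin²(Δλ/2) = 0.268773
c = 2·arcsin(√a) = 1.090036 rad = 62.4545°
d = R·c = 6371.2 × 1.090036 = 6944.8 km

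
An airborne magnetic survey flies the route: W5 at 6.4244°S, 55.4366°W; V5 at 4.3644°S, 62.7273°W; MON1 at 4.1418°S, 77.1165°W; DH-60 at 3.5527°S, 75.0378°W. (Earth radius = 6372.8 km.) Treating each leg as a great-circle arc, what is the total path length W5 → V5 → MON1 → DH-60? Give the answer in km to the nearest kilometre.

W5→V5: c = 0.131679 rad, d = 839.16 km
V5→MON1: c = 0.250474 rad, d = 1596.22 km
MON1→DH-60: c = 0.037630 rad, d = 239.81 km
Total = 839.16 + 1596.22 + 239.81 = 2675.19 km

2675 km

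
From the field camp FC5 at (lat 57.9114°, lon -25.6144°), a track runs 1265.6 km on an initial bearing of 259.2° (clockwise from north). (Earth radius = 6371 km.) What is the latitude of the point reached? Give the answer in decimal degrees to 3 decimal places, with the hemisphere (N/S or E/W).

54.186°N

δ = d/R = 1265.6/6371 = 0.198650 rad
φ₂ = arcsin(sin φ₁ cos δ + cos φ₁ sin δ cos θ)
   = arcsin(0.84723·0.98033 + 0.53123·0.19735·-0.18738) = 54.18607°
λ₂ = λ₁ + atan2(sin θ sin δ cos φ₁, cos δ − sin φ₁ sin φ₂) = -44.96094°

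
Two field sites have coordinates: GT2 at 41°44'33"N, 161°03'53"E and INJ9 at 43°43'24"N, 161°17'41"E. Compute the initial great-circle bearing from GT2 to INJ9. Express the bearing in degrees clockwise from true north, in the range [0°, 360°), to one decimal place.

4.8°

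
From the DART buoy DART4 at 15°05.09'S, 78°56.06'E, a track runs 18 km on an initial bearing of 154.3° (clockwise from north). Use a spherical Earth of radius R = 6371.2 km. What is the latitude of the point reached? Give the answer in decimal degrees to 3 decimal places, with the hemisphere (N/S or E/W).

15.231°S

DART4: φ = -15.08483°, λ = +78.93433°
δ = d/R = 18/6371.2 = 0.002825 rad
φ₂ = arcsin(sin φ₁ cos δ + cos φ₁ sin δ cos θ)
   = arcsin(-0.26025·1.00000 + 0.96554·0.00283·-0.90108) = -15.23068°
λ₂ = λ₁ + atan2(sin θ sin δ cos φ₁, cos δ − sin φ₁ sin φ₂) = 79.00709°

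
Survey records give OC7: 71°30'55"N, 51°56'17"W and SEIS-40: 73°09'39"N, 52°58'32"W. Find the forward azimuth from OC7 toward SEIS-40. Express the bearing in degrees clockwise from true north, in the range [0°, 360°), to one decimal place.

OC7: φ = +71.51528°, λ = -51.93806°
SEIS-40: φ = +73.16083°, λ = -52.97556°
Δλ = -1.0375°
y = sin Δλ · cos φ₂ = -0.005245
x = cos φ₁ sin φ₂ − sin φ₁ cos φ₂ cos Δλ = 0.028761
θ = atan2(y, x) = -10.3356° → 349.6644° (mod 360°)

349.7°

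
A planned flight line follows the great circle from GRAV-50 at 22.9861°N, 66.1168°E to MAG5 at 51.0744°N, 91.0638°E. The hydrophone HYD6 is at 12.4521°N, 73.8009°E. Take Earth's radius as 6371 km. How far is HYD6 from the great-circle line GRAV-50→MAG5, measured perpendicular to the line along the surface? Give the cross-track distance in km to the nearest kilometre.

δ₁₃ = central angle GRAV-50→HYD6 = 0.223740 rad  (haversine)
θ₁₃ = bearing GRAV-50→HYD6 = 143.952°,  θ₁₂ = bearing GRAV-50→MAG5 = 28.225°
dₓₜ = R·arcsin(sin δ₁₃ · sin(θ₁₃ − θ₁₂)) = 6371·arcsin(0.22188·sin(115.728°)) = 1282.091 km
|dₓₜ| = 1282.091 km

1282 km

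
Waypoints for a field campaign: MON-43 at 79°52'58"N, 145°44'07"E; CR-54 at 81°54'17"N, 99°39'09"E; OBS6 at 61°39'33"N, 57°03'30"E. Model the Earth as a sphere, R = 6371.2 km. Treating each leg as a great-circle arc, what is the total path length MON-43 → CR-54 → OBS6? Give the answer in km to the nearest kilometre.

MON-43: φ = +79.88278°, λ = +145.73528°
CR-54: φ = +81.90472°, λ = +99.65250°
OBS6: φ = +61.65917°, λ = +57.05833°
MON-43→CR-54: c = 0.128162 rad, d = 816.54 km
CR-54→OBS6: c = 0.401231 rad, d = 2556.32 km
Total = 816.54 + 2556.32 = 3372.87 km

3373 km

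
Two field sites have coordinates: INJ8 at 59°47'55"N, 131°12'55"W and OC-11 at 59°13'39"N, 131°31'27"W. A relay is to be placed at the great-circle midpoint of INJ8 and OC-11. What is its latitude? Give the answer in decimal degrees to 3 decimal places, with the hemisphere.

59.513°N

INJ8: φ = +59.79861°, λ = -131.21528°
OC-11: φ = +59.22750°, λ = -131.52417°
Bx = cos φ₂ cos Δλ = 0.511623,  By = cos φ₂ sin Δλ = -0.002758
φₘ = atan2(sin φ₁ + sin φ₂, √((cos φ₁ + Bx)² + By²)) = 59.51315°
λₘ = λ₁ + atan2(By, cos φ₁ + Bx) = -131.37103°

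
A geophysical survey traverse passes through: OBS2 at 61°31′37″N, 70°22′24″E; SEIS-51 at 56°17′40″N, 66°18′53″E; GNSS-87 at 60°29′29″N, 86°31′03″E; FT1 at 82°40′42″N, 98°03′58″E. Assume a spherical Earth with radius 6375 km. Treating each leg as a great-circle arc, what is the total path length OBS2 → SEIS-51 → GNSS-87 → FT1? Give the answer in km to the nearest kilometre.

OBS2: φ = +61.52694°, λ = +70.37333°
SEIS-51: φ = +56.29444°, λ = +66.31472°
GNSS-87: φ = +60.49139°, λ = +86.51750°
FT1: φ = +82.67833°, λ = +98.06611°
OBS2→SEIS-51: c = 0.098331 rad, d = 626.86 km
SEIS-51→GNSS-87: c = 0.197796 rad, d = 1260.95 km
GNSS-87→FT1: c = 0.390587 rad, d = 2489.99 km
Total = 626.86 + 1260.95 + 2489.99 = 4377.80 km

4378 km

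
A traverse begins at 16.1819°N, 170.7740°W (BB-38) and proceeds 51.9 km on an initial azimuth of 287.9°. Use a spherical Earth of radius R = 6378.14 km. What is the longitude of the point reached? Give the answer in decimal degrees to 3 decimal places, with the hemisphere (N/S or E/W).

171.236°W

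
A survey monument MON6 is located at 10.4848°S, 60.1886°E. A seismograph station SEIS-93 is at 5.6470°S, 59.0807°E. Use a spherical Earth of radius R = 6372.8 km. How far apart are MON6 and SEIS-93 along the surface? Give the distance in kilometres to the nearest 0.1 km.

551.7 km

Δφ = 4.8378°,  Δλ = -1.1079°
a = sin²(Δφ/2) + cos φ₁ cos φ₂ sin²(Δλ/2) = 0.001873
c = 2·arcsin(√a) = 0.086578 rad = 4.9605°
d = R·c = 6372.8 × 0.086578 = 551.7 km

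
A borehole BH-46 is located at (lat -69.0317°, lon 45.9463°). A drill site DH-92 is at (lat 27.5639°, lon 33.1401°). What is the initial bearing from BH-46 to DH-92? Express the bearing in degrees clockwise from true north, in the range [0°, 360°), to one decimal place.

348.6°

Δλ = -12.8062°
y = sin Δλ · cos φ₂ = -0.196495
x = cos φ₁ sin φ₂ − sin φ₁ cos φ₂ cos Δλ = 0.972791
θ = atan2(y, x) = -11.4196° → 348.5804° (mod 360°)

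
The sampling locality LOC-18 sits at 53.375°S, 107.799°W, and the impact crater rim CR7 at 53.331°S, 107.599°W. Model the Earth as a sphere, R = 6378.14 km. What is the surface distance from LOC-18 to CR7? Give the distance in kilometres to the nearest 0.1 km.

14.2 km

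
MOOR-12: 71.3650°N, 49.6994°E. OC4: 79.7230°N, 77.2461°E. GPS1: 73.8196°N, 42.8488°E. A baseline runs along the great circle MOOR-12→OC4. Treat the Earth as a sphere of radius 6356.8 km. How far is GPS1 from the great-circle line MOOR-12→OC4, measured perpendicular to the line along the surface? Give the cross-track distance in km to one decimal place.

δ₁₃ = central angle MOOR-12→GPS1 = 0.055743 rad  (haversine)
θ₁₃ = bearing MOOR-12→GPS1 = 323.373°,  θ₁₂ = bearing MOOR-12→OC4 = 26.634°
dₓₜ = R·arcsin(sin δ₁₃ · sin(θ₁₃ − θ₁₂)) = 6356.8·arcsin(0.05571·sin(296.740°)) = -316.422 km
|dₓₜ| = 316.422 km

316.4 km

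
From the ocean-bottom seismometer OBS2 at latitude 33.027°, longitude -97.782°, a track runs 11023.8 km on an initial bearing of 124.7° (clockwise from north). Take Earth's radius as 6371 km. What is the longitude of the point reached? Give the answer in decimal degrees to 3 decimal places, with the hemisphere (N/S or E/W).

δ = d/R = 11023.8/6371 = 1.730309 rad
φ₂ = arcsin(sin φ₁ cos δ + cos φ₁ sin δ cos θ)
   = arcsin(0.54503·-0.15884 + 0.83841·0.98730·-0.56928) = -33.90408°
λ₂ = λ₁ + atan2(sin θ sin δ cos φ₁, cos δ − sin φ₁ sin φ₂) = -19.82473°

19.825°W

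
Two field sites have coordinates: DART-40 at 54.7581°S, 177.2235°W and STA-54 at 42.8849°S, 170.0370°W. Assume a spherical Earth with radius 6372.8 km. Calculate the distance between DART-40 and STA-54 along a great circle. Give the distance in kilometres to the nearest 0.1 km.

1419.8 km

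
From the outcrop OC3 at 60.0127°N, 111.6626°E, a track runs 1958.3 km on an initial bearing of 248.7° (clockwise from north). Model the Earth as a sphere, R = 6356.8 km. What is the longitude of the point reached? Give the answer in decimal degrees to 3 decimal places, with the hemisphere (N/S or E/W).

85.366°E

δ = d/R = 1958.3/6356.8 = 0.308064 rad
φ₂ = arcsin(sin φ₁ cos δ + cos φ₁ sin δ cos θ)
   = arcsin(0.86614·0.95292 + 0.49981·0.30321·-0.36325) = 50.38176°
λ₂ = λ₁ + atan2(sin θ sin δ cos φ₁, cos δ − sin φ₁ sin φ₂) = 85.36569°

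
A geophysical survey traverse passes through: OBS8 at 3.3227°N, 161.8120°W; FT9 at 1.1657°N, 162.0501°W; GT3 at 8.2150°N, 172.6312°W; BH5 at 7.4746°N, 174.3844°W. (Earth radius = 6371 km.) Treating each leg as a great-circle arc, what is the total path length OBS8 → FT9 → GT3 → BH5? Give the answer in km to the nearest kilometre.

1861 km

OBS8→FT9: c = 0.037875 rad, d = 241.30 km
FT9→GT3: c = 0.221291 rad, d = 1409.85 km
GT3→BH5: c = 0.032952 rad, d = 209.94 km
Total = 241.30 + 1409.85 + 209.94 = 1861.09 km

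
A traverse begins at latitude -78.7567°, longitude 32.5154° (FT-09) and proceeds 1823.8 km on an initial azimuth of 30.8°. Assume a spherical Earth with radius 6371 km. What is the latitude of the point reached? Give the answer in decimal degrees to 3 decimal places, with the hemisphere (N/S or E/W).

63.330°S

δ = d/R = 1823.8/6371 = 0.286266 rad
φ₂ = arcsin(sin φ₁ cos δ + cos φ₁ sin δ cos θ)
   = arcsin(-0.98081·0.95930 + 0.19498·0.28237·0.85896) = -63.32961°
λ₂ = λ₁ + atan2(sin θ sin δ cos φ₁, cos δ − sin φ₁ sin φ₂) = 51.30667°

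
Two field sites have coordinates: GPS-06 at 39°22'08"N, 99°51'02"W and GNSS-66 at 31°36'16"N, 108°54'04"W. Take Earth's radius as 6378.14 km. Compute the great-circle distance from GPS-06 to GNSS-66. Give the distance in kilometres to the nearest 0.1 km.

1190.4 km

GPS-06: φ = +39.36889°, λ = -99.85056°
GNSS-66: φ = +31.60444°, λ = -108.90111°
Δφ = -7.7644°,  Δλ = -9.0506°
a = sin²(Δφ/2) + cos φ₁ cos φ₂ sin²(Δλ/2) = 0.008683
c = 2·arcsin(√a) = 0.186633 rad = 10.6933°
d = R·c = 6378.14 × 0.186633 = 1190.4 km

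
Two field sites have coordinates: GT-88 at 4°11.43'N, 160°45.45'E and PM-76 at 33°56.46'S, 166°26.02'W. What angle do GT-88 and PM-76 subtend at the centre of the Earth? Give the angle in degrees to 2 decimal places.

GT-88: φ = +4.19050°, λ = +160.75750°
PM-76: φ = -33.94100°, λ = -166.43367°
Δφ = -38.1315°,  Δλ = 32.8088°
a = sin²(Δφ/2) + cos φ₁ cos φ₂ sin²(Δλ/2) = 0.172694
c = 2·arcsin(√a) = 0.857127 rad = 49.1098°

49.11°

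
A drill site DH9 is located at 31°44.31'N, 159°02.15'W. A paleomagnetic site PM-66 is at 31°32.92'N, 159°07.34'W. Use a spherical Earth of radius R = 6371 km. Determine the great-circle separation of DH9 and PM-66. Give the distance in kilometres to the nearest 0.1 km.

22.6 km

DH9: φ = +31.73850°, λ = -159.03583°
PM-66: φ = +31.54867°, λ = -159.12233°
Δφ = -0.1898°,  Δλ = -0.0865°
a = sin²(Δφ/2) + cos φ₁ cos φ₂ sin²(Δλ/2) = 0.000003
c = 2·arcsin(√a) = 0.003554 rad = 0.2036°
d = R·c = 6371 × 0.003554 = 22.6 km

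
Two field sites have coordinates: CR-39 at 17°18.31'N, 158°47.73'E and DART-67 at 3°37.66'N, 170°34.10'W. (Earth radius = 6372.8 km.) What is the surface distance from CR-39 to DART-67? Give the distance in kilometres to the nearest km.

CR-39: φ = +17.30517°, λ = +158.79550°
DART-67: φ = +3.62767°, λ = -170.56833°
Δφ = -13.6775°,  Δλ = 30.6362°
a = sin²(Δφ/2) + cos φ₁ cos φ₂ sin²(Δλ/2) = 0.080676
c = 2·arcsin(√a) = 0.576000 rad = 33.0024°
d = R·c = 6372.8 × 0.576000 = 3670.7 km

3671 km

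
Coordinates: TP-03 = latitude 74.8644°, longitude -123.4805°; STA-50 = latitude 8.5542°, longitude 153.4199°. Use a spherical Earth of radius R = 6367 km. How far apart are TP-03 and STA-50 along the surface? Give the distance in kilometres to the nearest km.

8884 km

Δφ = -66.3102°,  Δλ = -83.0996°
a = sin²(Δφ/2) + cos φ₁ cos φ₂ sin²(Δλ/2) = 0.412697
c = 2·arcsin(√a) = 1.395291 rad = 79.9443°
d = R·c = 6367 × 1.395291 = 8883.8 km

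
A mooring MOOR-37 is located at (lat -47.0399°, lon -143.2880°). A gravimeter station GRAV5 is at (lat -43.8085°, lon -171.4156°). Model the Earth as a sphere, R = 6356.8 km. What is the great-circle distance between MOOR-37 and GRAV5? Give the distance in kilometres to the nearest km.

Δφ = 3.2314°,  Δλ = -28.1276°
a = sin²(Δφ/2) + cos φ₁ cos φ₂ sin²(Δλ/2) = 0.029836
c = 2·arcsin(√a) = 0.347203 rad = 19.8933°
d = R·c = 6356.8 × 0.347203 = 2207.1 km

2207 km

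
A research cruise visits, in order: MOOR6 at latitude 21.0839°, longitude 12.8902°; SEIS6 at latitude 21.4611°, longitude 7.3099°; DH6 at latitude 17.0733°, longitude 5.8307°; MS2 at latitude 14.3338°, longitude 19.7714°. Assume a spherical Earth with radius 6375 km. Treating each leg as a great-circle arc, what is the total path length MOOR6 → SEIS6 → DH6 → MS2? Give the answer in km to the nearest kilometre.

MOOR6→SEIS6: c = 0.090992 rad, d = 580.08 km
SEIS6→DH6: c = 0.080363 rad, d = 512.32 km
DH6→MS2: c = 0.238991 rad, d = 1523.57 km
Total = 580.08 + 512.32 + 1523.57 = 2615.96 km

2616 km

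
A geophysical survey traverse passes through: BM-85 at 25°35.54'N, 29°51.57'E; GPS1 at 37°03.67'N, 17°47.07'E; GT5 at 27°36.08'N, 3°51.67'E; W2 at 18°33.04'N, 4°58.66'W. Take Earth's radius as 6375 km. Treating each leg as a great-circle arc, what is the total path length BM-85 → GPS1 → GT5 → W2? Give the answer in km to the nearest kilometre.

4742 km

BM-85: φ = +25.59233°, λ = +29.85950°
GPS1: φ = +37.06117°, λ = +17.78450°
GT5: φ = +27.60133°, λ = +3.86117°
W2: φ = +18.55067°, λ = -4.97767°
BM-85→GPS1: c = 0.268728 rad, d = 1713.14 km
GPS1→GT5: c = 0.262966 rad, d = 1676.41 km
GT5→W2: c = 0.212188 rad, d = 1352.70 km
Total = 1713.14 + 1676.41 + 1352.70 = 4742.25 km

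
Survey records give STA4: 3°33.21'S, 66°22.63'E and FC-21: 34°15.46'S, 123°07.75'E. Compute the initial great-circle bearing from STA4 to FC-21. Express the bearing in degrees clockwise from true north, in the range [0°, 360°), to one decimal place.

127.7°

STA4: φ = -3.55350°, λ = +66.37717°
FC-21: φ = -34.25767°, λ = +123.12917°
Δλ = 56.7520°
y = sin Δλ · cos φ₂ = 0.691218
x = cos φ₁ sin φ₂ − sin φ₁ cos φ₂ cos Δλ = -0.533747
θ = atan2(y, x) = 127.6747° → 127.6747° (mod 360°)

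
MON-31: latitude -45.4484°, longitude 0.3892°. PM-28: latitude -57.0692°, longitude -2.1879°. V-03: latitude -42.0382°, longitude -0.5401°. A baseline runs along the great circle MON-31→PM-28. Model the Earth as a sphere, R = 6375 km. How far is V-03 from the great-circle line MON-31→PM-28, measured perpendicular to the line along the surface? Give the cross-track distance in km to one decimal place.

δ₁₃ = central angle MON-31→V-03 = 0.060660 rad  (haversine)
θ₁₃ = bearing MON-31→V-03 = 348.539°,  θ₁₂ = bearing MON-31→PM-28 = 186.906°
dₓₜ = R·arcsin(sin δ₁₃ · sin(θ₁₃ − θ₁₂)) = 6375·arcsin(0.06062·sin(161.634°)) = 121.781 km
|dₓₜ| = 121.781 km

121.8 km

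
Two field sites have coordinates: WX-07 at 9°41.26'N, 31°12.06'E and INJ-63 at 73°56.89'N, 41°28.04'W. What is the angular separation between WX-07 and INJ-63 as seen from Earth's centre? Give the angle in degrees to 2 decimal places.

75.94°

WX-07: φ = +9.68767°, λ = +31.20100°
INJ-63: φ = +73.94817°, λ = -41.46733°
Δφ = 64.2605°,  Δλ = -72.6683°
a = sin²(Δφ/2) + cos φ₁ cos φ₂ sin²(Δλ/2) = 0.378543
c = 2·arcsin(√a) = 1.325428 rad = 75.9414°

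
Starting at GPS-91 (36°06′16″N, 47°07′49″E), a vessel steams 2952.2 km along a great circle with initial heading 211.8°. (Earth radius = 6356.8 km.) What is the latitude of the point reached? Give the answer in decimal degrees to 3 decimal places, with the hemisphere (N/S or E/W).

GPS-91: φ = +36.10444°, λ = +47.13028°
δ = d/R = 2952.2/6356.8 = 0.464416 rad
φ₂ = arcsin(sin φ₁ cos δ + cos φ₁ sin δ cos θ)
   = arcsin(0.58926·0.89408 + 0.80794·0.44790·-0.84989) = 12.66724°
λ₂ = λ₁ + atan2(sin θ sin δ cos φ₁, cos δ − sin φ₁ sin φ₂) = 33.13086°

12.667°N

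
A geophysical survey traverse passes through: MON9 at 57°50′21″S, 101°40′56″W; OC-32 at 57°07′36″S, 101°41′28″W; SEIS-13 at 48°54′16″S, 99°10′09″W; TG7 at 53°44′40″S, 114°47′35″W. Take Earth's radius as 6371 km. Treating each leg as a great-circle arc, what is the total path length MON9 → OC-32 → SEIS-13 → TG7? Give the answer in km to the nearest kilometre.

2217 km

MON9: φ = -57.83917°, λ = -101.68222°
OC-32: φ = -57.12667°, λ = -101.69111°
SEIS-13: φ = -48.90444°, λ = -99.16917°
TG7: φ = -53.74444°, λ = -114.79306°
MON9→OC-32: c = 0.012436 rad, d = 79.23 km
OC-32→SEIS-13: c = 0.145901 rad, d = 929.54 km
SEIS-13→TG7: c = 0.189647 rad, d = 1208.24 km
Total = 79.23 + 929.54 + 1208.24 = 2217.01 km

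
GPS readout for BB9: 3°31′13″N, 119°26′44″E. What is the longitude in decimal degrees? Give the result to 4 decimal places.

119.4456°E

119° + 26′/60 + 44″/3600 = 119 + 0.43333 + 0.01222 = 119.4456°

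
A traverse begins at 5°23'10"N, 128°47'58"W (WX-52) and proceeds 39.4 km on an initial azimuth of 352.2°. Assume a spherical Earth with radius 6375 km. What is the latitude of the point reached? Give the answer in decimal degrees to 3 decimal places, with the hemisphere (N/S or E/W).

5.737°N

WX-52: φ = +5.38611°, λ = -128.79944°
δ = d/R = 39.4/6375 = 0.006180 rad
φ₂ = arcsin(sin φ₁ cos δ + cos φ₁ sin δ cos θ)
   = arcsin(0.09387·0.99998 + 0.99558·0.00618·0.99075) = 5.73694°
λ₂ = λ₁ + atan2(sin θ sin δ cos φ₁, cos δ − sin φ₁ sin φ₂) = -128.84774°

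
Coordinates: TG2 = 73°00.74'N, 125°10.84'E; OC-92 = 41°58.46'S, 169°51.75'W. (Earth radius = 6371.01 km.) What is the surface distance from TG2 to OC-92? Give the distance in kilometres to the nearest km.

TG2: φ = +73.01233°, λ = +125.18067°
OC-92: φ = -41.97433°, λ = -169.86250°
Δφ = -114.9867°,  Δλ = 64.9568°
a = sin²(Δφ/2) + cos φ₁ cos φ₂ sin²(Δλ/2) = 0.773836
c = 2·arcsin(√a) = 2.150375 rad = 123.2074°
d = R·c = 6371.01 × 2.150375 = 13700.1 km

13700 km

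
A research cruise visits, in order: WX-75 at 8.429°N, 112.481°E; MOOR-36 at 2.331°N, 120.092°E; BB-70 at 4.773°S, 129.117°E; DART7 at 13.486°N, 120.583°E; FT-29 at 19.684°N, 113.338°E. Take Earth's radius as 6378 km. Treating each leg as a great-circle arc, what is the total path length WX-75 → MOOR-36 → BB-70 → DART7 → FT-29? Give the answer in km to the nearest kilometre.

WX-75→MOOR-36: c = 0.169708 rad, d = 1082.40 km
MOOR-36→BB-70: c = 0.200353 rad, d = 1277.85 km
BB-70→DART7: c = 0.351316 rad, d = 2240.70 km
DART7→FT-29: c = 0.162385 rad, d = 1035.69 km
Total = 1082.40 + 1277.85 + 2240.70 + 1035.69 = 5636.63 km

5637 km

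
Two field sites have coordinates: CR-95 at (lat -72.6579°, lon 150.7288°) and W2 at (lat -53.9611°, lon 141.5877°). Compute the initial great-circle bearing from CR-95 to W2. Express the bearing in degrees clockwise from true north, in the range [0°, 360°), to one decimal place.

343.4°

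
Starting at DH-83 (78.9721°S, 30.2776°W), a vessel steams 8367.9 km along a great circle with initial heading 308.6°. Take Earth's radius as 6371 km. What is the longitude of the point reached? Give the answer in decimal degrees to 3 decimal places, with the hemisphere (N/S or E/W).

79.981°W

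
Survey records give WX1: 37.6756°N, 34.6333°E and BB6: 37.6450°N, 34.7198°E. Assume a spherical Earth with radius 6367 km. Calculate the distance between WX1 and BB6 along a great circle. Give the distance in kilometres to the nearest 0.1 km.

8.3 km

Δφ = -0.0306°,  Δλ = 0.0865°
a = sin²(Δφ/2) + cos φ₁ cos φ₂ sin²(Δλ/2) = 0.000000
c = 2·arcsin(√a) = 0.001309 rad = 0.0750°
d = R·c = 6367 × 0.001309 = 8.3 km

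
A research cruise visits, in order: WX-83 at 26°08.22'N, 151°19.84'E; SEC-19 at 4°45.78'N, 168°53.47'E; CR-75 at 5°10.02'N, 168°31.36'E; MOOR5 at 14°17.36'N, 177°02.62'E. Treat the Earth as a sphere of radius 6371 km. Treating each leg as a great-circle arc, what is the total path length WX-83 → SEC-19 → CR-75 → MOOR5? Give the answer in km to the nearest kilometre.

4462 km

WX-83: φ = +26.13700°, λ = +151.33067°
SEC-19: φ = +4.76300°, λ = +168.89117°
CR-75: φ = +5.16700°, λ = +168.52267°
MOOR5: φ = +14.28933°, λ = +177.04367°
WX-83→SEC-19: c = 0.474481 rad, d = 3022.92 km
SEC-19→CR-75: c = 0.009527 rad, d = 60.70 km
CR-75→MOOR5: c = 0.216298 rad, d = 1378.03 km
Total = 3022.92 + 60.70 + 1378.03 = 4461.65 km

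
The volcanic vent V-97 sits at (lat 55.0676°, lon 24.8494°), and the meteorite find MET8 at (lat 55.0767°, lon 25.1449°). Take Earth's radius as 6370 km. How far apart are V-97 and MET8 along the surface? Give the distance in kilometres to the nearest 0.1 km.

18.8 km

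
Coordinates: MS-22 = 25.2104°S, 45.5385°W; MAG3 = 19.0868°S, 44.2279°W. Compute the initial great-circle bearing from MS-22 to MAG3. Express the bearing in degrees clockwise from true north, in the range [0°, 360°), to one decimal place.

Δλ = 1.3106°
y = sin Δλ · cos φ₂ = 0.021615
x = cos φ₁ sin φ₂ − sin φ₁ cos φ₂ cos Δλ = 0.106568
θ = atan2(y, x) = 11.4656° → 11.4656° (mod 360°)

11.5°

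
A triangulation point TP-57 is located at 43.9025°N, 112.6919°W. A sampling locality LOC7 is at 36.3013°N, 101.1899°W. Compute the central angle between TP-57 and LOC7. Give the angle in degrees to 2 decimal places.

11.61°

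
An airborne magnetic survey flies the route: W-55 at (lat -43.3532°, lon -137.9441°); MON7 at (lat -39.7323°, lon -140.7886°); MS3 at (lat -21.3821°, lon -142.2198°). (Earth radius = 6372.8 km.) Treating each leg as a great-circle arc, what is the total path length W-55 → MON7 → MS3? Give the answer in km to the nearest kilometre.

W-55→MON7: c = 0.073300 rad, d = 467.13 km
MON7→MS3: c = 0.320980 rad, d = 2045.54 km
Total = 467.13 + 2045.54 = 2512.67 km

2513 km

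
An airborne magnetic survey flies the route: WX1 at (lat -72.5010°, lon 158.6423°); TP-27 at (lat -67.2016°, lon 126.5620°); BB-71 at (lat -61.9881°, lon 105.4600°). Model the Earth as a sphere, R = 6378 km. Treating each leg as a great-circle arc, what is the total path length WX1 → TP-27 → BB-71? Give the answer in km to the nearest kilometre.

2497 km

WX1→TP-27: c = 0.210462 rad, d = 1342.33 km
TP-27→BB-71: c = 0.181028 rad, d = 1154.59 km
Total = 1342.33 + 1154.59 = 2496.92 km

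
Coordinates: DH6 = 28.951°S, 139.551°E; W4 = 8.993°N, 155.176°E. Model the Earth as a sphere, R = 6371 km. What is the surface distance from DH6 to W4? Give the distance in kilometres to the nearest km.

4540 km

Δφ = 37.9440°,  Δλ = 15.6250°
a = sin²(Δφ/2) + cos φ₁ cos φ₂ sin²(Δλ/2) = 0.121664
c = 2·arcsin(√a) = 0.712587 rad = 40.8282°
d = R·c = 6371 × 0.712587 = 4539.9 km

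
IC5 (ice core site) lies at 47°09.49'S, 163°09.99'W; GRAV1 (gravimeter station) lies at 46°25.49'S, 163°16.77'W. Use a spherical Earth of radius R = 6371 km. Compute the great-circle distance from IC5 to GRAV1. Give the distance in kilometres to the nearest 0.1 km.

IC5: φ = -47.15817°, λ = -163.16650°
GRAV1: φ = -46.42483°, λ = -163.27950°
Δφ = 0.7333°,  Δλ = -0.1130°
a = sin²(Δφ/2) + cos φ₁ cos φ₂ sin²(Δλ/2) = 0.000041
c = 2·arcsin(√a) = 0.012870 rad = 0.7374°
d = R·c = 6371 × 0.012870 = 82.0 km

82.0 km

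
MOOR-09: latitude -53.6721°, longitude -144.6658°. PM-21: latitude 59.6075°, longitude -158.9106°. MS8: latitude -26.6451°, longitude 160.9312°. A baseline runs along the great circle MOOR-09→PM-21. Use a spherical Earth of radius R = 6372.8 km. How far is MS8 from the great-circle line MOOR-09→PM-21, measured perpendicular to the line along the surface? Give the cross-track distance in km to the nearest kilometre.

δ₁₃ = central angle MOOR-09→MS8 = 0.837251 rad  (haversine)
θ₁₃ = bearing MOOR-09→MS8 = 281.924°,  θ₁₂ = bearing MOOR-09→PM-21 = 352.177°
dₓₜ = R·arcsin(sin δ₁₃ · sin(θ₁₃ − θ₁₂)) = 6372.8·arcsin(0.74281·sin(-70.253°)) = -4933.630 km
|dₓₜ| = 4933.630 km

4934 km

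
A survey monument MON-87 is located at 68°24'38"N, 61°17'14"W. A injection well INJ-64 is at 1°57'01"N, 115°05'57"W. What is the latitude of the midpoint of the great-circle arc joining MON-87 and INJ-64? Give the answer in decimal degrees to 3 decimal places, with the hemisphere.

MON-87: φ = +68.41056°, λ = -61.28722°
INJ-64: φ = +1.95028°, λ = -115.09917°
Bx = cos φ₂ cos Δλ = 0.590095,  By = cos φ₂ sin Δλ = -0.806616
φₘ = atan2(sin φ₁ + sin φ₂, √((cos φ₁ + Bx)² + By²)) = 37.58290°
λₘ = λ₁ + atan2(By, cos φ₁ + Bx) = -101.38246°

37.583°N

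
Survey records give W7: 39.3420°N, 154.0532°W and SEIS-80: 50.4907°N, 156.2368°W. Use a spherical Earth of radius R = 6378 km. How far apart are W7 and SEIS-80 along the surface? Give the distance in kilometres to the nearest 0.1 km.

1252.8 km

Δφ = 11.1487°,  Δλ = -2.1836°
a = sin²(Δφ/2) + cos φ₁ cos φ₂ sin²(Δλ/2) = 0.009614
c = 2·arcsin(√a) = 0.196421 rad = 11.2541°
d = R·c = 6378 × 0.196421 = 1252.8 km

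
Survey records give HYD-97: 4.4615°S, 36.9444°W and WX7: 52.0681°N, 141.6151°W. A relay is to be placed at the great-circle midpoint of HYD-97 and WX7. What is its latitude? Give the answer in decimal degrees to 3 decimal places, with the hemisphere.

34.609°N

Bx = cos φ₂ cos Δλ = -0.155687,  By = cos φ₂ sin Δλ = -0.594683
φₘ = atan2(sin φ₁ + sin φ₂, √((cos φ₁ + Bx)² + By²)) = 34.60884°
λₘ = λ₁ + atan2(By, cos φ₁ + Bx) = -72.19999°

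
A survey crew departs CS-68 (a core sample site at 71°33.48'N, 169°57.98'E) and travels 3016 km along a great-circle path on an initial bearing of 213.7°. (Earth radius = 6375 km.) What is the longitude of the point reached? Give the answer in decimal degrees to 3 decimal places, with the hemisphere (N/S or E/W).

CS-68: φ = +71.55800°, λ = +169.96633°
δ = d/R = 3016/6375 = 0.473098 rad
φ₂ = arcsin(sin φ₁ cos δ + cos φ₁ sin δ cos θ)
   = arcsin(0.94864·0.89016 + 0.31634·0.45565·-0.83195) = 46.42954°
λ₂ = λ₁ + atan2(sin θ sin δ cos φ₁, cos δ − sin φ₁ sin φ₂) = 148.44817°

148.448°E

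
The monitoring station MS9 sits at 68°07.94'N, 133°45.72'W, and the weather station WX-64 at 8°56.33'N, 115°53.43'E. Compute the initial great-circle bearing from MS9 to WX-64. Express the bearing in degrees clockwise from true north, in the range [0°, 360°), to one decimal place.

292.1°

MS9: φ = +68.13233°, λ = -133.76200°
WX-64: φ = +8.93883°, λ = +115.89050°
Δλ = -110.3475°
y = sin Δλ · cos φ₂ = -0.926214
x = cos φ₁ sin φ₂ − sin φ₁ cos φ₂ cos Δλ = 0.376648
θ = atan2(y, x) = -67.8707° → 292.1293° (mod 360°)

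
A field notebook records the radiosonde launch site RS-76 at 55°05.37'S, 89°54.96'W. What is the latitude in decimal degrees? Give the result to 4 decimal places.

55.0895°S

55° + 5.37′/60 = 55 + 0.08950 = 55.0895°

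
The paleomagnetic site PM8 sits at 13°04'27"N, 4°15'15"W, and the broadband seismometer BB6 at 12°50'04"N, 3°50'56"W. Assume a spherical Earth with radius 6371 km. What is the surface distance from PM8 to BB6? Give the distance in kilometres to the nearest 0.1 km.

PM8: φ = +13.07417°, λ = -4.25417°
BB6: φ = +12.83444°, λ = -3.84889°
Δφ = -0.2397°,  Δλ = 0.4053°
a = sin²(Δφ/2) + cos φ₁ cos φ₂ sin²(Δλ/2) = 0.000016
c = 2·arcsin(√a) = 0.008064 rad = 0.4620°
d = R·c = 6371 × 0.008064 = 51.4 km

51.4 km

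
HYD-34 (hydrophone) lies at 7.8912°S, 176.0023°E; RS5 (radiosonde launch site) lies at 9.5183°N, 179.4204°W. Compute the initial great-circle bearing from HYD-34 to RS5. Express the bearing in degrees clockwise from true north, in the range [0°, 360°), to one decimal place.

14.8°

Δλ = 4.5773°
y = sin Δλ · cos φ₂ = 0.078705
x = cos φ₁ sin φ₂ − sin φ₁ cos φ₂ cos Δλ = 0.298767
θ = atan2(y, x) = 14.7583° → 14.7583° (mod 360°)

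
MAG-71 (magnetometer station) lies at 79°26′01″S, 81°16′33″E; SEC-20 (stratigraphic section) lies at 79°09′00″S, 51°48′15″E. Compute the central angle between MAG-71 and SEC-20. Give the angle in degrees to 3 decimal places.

MAG-71: φ = -79.43361°, λ = +81.27583°
SEC-20: φ = -79.15000°, λ = +51.80417°
Δφ = 0.2836°,  Δλ = -29.4717°
a = sin²(Δφ/2) + cos φ₁ cos φ₂ sin²(Δλ/2) = 0.002239
c = 2·arcsin(√a) = 0.094681 rad = 5.4248°

5.425°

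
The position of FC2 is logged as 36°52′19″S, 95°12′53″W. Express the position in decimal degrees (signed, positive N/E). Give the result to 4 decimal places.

-36.8719°, -95.2147°

lat: 36.8719° S → -36.8719°
lon: 95.2147° W → -95.2147°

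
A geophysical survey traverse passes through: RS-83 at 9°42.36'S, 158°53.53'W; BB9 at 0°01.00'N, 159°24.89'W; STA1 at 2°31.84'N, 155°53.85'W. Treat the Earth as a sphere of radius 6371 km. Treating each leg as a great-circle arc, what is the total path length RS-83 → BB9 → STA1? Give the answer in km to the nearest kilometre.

1563 km

RS-83: φ = -9.70600°, λ = -158.89217°
BB9: φ = +0.01667°, λ = -159.41483°
STA1: φ = +2.53067°, λ = -155.89750°
RS-83→BB9: c = 0.169935 rad, d = 1082.66 km
BB9→STA1: c = 0.075441 rad, d = 480.64 km
Total = 1082.66 + 480.64 = 1563.29 km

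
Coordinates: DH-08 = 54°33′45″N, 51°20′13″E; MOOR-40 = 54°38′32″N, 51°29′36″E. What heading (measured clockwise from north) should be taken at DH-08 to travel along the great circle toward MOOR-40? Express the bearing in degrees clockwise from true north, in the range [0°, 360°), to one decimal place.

48.6°

DH-08: φ = +54.56250°, λ = +51.33694°
MOOR-40: φ = +54.64222°, λ = +51.49333°
Δλ = 0.1564°
y = sin Δλ · cos φ₂ = 0.001580
x = cos φ₁ sin φ₂ − sin φ₁ cos φ₂ cos Δλ = 0.001393
θ = atan2(y, x) = 48.5868° → 48.5868° (mod 360°)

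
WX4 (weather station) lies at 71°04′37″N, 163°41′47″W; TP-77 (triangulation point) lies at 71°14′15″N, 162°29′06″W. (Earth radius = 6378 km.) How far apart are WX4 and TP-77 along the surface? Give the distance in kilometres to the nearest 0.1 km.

WX4: φ = +71.07694°, λ = -163.69639°
TP-77: φ = +71.23750°, λ = -162.48500°
Δφ = 0.1606°,  Δλ = 1.2114°
a = sin²(Δφ/2) + cos φ₁ cos φ₂ sin²(Δλ/2) = 0.000014
c = 2·arcsin(√a) = 0.007381 rad = 0.4229°
d = R·c = 6378 × 0.007381 = 47.1 km

47.1 km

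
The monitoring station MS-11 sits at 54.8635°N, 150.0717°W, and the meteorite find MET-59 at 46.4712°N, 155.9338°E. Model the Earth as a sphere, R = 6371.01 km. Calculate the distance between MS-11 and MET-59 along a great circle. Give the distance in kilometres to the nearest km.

3816 km

Δφ = -8.3923°,  Δλ = -53.9945°
a = sin²(Δφ/2) + cos φ₁ cos φ₂ sin²(Δλ/2) = 0.087035
c = 2·arcsin(√a) = 0.598945 rad = 34.3170°
d = R·c = 6371.01 × 0.598945 = 3815.9 km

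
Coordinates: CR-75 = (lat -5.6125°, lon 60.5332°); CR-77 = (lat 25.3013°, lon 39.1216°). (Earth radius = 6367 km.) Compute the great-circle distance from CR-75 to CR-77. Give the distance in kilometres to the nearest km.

4141 km

Δφ = 30.9138°,  Δλ = -21.4116°
a = sin²(Δφ/2) + cos φ₁ cos φ₂ sin²(Δλ/2) = 0.102079
c = 2·arcsin(√a) = 0.650398 rad = 37.2651°
d = R·c = 6367 × 0.650398 = 4141.1 km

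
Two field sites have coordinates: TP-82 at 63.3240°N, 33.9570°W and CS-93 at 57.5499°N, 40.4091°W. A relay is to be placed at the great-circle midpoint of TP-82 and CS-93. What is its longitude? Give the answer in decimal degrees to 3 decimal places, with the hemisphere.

37.470°W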